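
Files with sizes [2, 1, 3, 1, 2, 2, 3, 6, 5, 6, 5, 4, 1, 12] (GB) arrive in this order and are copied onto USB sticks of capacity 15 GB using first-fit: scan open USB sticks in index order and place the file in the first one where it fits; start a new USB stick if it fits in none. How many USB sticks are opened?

  2 → USB stick 1 (new)  [load 2/15]
  1 → USB stick 1  [load 3/15]
  3 → USB stick 1  [load 6/15]
  1 → USB stick 1  [load 7/15]
  2 → USB stick 1  [load 9/15]
  2 → USB stick 1  [load 11/15]
  3 → USB stick 1  [load 14/15]
  6 → USB stick 2 (new)  [load 6/15]
  5 → USB stick 2  [load 11/15]
  6 → USB stick 3 (new)  [load 6/15]
  5 → USB stick 3  [load 11/15]
  4 → USB stick 2  [load 15/15]
  1 → USB stick 1  [load 15/15]
  12 → USB stick 4 (new)  [load 12/15]
4 USB sticks opened.

4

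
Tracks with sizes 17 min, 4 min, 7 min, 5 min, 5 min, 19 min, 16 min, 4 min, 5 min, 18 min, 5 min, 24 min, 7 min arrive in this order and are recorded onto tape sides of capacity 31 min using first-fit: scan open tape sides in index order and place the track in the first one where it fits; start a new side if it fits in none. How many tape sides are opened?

5

  17 → side 1 (new)  [load 17/31]
  4 → side 1  [load 21/31]
  7 → side 1  [load 28/31]
  5 → side 2 (new)  [load 5/31]
  5 → side 2  [load 10/31]
  19 → side 2  [load 29/31]
  16 → side 3 (new)  [load 16/31]
  4 → side 3  [load 20/31]
  5 → side 3  [load 25/31]
  18 → side 4 (new)  [load 18/31]
  5 → side 3  [load 30/31]
  24 → side 5 (new)  [load 24/31]
  7 → side 4  [load 25/31]
5 tape sides opened.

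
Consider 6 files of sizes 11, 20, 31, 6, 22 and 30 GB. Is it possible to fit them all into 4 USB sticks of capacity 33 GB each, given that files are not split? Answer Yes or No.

A valid assignment using 4 USB sticks:
  USB stick 1: 31 = 31
  USB stick 2: 30 = 30
  USB stick 3: 22 + 11 = 33
  USB stick 4: 20 + 6 = 26
Every load is within 33 GB, so 4 USB sticks suffice.

Yes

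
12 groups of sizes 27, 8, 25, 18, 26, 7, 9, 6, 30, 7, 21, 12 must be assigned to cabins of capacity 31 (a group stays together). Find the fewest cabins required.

7

Total = 30 + 27 + 26 + 25 + 21 + 18 + 12 + 9 + 8 + 7 + 7 + 6 = 196.
Lower bound: ⌈196/31⌉ = 7 cabins.
A packing using 7 cabins:
  cabin 1: 30 = 30
  cabin 2: 27 = 27
  cabin 3: 26 = 26
  cabin 4: 25 + 6 = 31
  cabin 5: 21 + 9 = 30
  cabin 6: 18 + 12 = 30
  cabin 7: 8 + 7 + 7 = 22
This matches the lower bound, so 7 is optimal.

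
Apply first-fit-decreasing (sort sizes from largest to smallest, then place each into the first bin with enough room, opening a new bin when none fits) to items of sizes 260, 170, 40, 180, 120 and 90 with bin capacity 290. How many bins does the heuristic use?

4

Sorted descending: 260, 180, 170, 120, 90, 40.
  260 → bin 1 (new)  [load 260/290]
  180 → bin 2 (new)  [load 180/290]
  170 → bin 3 (new)  [load 170/290]
  120 → bin 3  [load 290/290]
  90 → bin 2  [load 270/290]
  40 → bin 4 (new)  [load 40/290]
4 bins opened.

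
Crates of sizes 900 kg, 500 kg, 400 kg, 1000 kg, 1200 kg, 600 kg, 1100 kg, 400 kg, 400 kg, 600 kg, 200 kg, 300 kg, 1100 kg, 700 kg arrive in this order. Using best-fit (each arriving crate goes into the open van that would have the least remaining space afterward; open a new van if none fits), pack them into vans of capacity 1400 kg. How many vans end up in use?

7

  900 → van 1 (new)  [load 900/1400]
  500 → van 1  [load 1400/1400]
  400 → van 2 (new)  [load 400/1400]
  1000 → van 2  [load 1400/1400]
  1200 → van 3 (new)  [load 1200/1400]
  600 → van 4 (new)  [load 600/1400]
  1100 → van 5 (new)  [load 1100/1400]
  400 → van 4  [load 1000/1400]
  400 → van 4  [load 1400/1400]
  600 → van 6 (new)  [load 600/1400]
  200 → van 3  [load 1400/1400]
  300 → van 5  [load 1400/1400]
  1100 → van 7 (new)  [load 1100/1400]
  700 → van 6  [load 1300/1400]
7 vans opened.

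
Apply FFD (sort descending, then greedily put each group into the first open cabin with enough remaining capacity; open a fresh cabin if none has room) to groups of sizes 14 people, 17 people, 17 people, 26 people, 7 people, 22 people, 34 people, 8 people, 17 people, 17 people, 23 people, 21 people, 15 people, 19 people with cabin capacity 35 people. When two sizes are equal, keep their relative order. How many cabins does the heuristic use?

8

Sorted descending: 34, 26, 23, 22, 21, 19, 17, 17, 17, 17, 15, 14, 8, 7.
  34 → cabin 1 (new)  [load 34/35]
  26 → cabin 2 (new)  [load 26/35]
  23 → cabin 3 (new)  [load 23/35]
  22 → cabin 4 (new)  [load 22/35]
  21 → cabin 5 (new)  [load 21/35]
  19 → cabin 6 (new)  [load 19/35]
  17 → cabin 7 (new)  [load 17/35]
  17 → cabin 7  [load 34/35]
  17 → cabin 8 (new)  [load 17/35]
  17 → cabin 8  [load 34/35]
  15 → cabin 6  [load 34/35]
  14 → cabin 5  [load 35/35]
  8 → cabin 2  [load 34/35]
  7 → cabin 3  [load 30/35]
8 cabins opened.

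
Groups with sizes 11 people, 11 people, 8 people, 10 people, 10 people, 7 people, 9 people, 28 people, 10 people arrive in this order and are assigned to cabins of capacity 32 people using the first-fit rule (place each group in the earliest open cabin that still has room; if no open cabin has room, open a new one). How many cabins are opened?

4

  11 → cabin 1 (new)  [load 11/32]
  11 → cabin 1  [load 22/32]
  8 → cabin 1  [load 30/32]
  10 → cabin 2 (new)  [load 10/32]
  10 → cabin 2  [load 20/32]
  7 → cabin 2  [load 27/32]
  9 → cabin 3 (new)  [load 9/32]
  28 → cabin 4 (new)  [load 28/32]
  10 → cabin 3  [load 19/32]
4 cabins opened.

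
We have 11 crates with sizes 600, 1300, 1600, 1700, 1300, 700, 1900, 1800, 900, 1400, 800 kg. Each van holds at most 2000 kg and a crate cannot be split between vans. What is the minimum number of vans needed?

8

Total = 1900 + 1800 + 1700 + 1600 + 1400 + 1300 + 1300 + 900 + 800 + 700 + 600 = 14000 kg.
Lower bound: ⌈14000/2000⌉ = 7 vans.
A packing using 8 vans:
  van 1: 1900 = 1900
  van 2: 1800 = 1800
  van 3: 1700 = 1700
  van 4: 1600 = 1600
  van 5: 1400 + 600 = 2000
  van 6: 1300 + 700 = 2000
  van 7: 1300 = 1300
  van 8: 900 + 800 = 1700
No arrangement into 7 vans stays within capacity, so 8 is optimal.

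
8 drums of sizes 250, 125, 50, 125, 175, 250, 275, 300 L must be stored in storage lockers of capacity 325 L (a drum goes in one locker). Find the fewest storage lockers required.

Total = 300 + 275 + 250 + 250 + 175 + 125 + 125 + 50 = 1550 L.
Lower bound: ⌈1550/325⌉ = 5 storage lockers.
A packing using 6 storage lockers:
  locker 1: 300 = 300
  locker 2: 275 + 50 = 325
  locker 3: 250 = 250
  locker 4: 250 = 250
  locker 5: 175 + 125 = 300
  locker 6: 125 = 125
No arrangement into 5 storage lockers stays within capacity, so 6 is optimal.

6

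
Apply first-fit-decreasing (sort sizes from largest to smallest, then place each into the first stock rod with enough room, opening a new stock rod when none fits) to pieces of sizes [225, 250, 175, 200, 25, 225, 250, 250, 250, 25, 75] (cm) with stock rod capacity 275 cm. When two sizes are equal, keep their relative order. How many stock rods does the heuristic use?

8

Sorted descending: 250, 250, 250, 250, 225, 225, 200, 175, 75, 25, 25.
  250 → stock rod 1 (new)  [load 250/275]
  250 → stock rod 2 (new)  [load 250/275]
  250 → stock rod 3 (new)  [load 250/275]
  250 → stock rod 4 (new)  [load 250/275]
  225 → stock rod 5 (new)  [load 225/275]
  225 → stock rod 6 (new)  [load 225/275]
  200 → stock rod 7 (new)  [load 200/275]
  175 → stock rod 8 (new)  [load 175/275]
  75 → stock rod 7  [load 275/275]
  25 → stock rod 1  [load 275/275]
  25 → stock rod 2  [load 275/275]
8 stock rods opened.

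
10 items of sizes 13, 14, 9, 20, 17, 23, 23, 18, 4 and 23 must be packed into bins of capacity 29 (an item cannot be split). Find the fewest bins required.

Total = 23 + 23 + 23 + 20 + 18 + 17 + 14 + 13 + 9 + 4 = 164.
Lower bound: ⌈164/29⌉ = 6 bins.
A packing using 7 bins:
  bin 1: 23 + 4 = 27
  bin 2: 23 = 23
  bin 3: 23 = 23
  bin 4: 20 + 9 = 29
  bin 5: 18 = 18
  bin 6: 17 = 17
  bin 7: 14 + 13 = 27
No arrangement into 6 bins stays within capacity, so 7 is optimal.

7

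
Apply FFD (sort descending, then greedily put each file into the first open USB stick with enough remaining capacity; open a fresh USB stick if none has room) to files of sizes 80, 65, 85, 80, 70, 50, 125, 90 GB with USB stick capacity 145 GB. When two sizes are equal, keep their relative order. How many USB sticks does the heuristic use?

Sorted descending: 125, 90, 85, 80, 80, 70, 65, 50.
  125 → USB stick 1 (new)  [load 125/145]
  90 → USB stick 2 (new)  [load 90/145]
  85 → USB stick 3 (new)  [load 85/145]
  80 → USB stick 4 (new)  [load 80/145]
  80 → USB stick 5 (new)  [load 80/145]
  70 → USB stick 6 (new)  [load 70/145]
  65 → USB stick 4  [load 145/145]
  50 → USB stick 2  [load 140/145]
6 USB sticks opened.

6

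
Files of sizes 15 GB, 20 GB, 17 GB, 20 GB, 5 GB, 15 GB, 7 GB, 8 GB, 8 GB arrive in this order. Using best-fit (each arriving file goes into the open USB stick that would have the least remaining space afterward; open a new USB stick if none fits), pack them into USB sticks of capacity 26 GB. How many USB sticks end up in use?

  15 → USB stick 1 (new)  [load 15/26]
  20 → USB stick 2 (new)  [load 20/26]
  17 → USB stick 3 (new)  [load 17/26]
  20 → USB stick 4 (new)  [load 20/26]
  5 → USB stick 2  [load 25/26]
  15 → USB stick 5 (new)  [load 15/26]
  7 → USB stick 3  [load 24/26]
  8 → USB stick 1  [load 23/26]
  8 → USB stick 5  [load 23/26]
5 USB sticks opened.

5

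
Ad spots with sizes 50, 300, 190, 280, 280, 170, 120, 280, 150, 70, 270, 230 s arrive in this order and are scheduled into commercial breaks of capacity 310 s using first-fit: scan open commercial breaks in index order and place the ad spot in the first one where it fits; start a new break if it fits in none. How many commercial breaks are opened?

9

  50 → break 1 (new)  [load 50/310]
  300 → break 2 (new)  [load 300/310]
  190 → break 1  [load 240/310]
  280 → break 3 (new)  [load 280/310]
  280 → break 4 (new)  [load 280/310]
  170 → break 5 (new)  [load 170/310]
  120 → break 5  [load 290/310]
  280 → break 6 (new)  [load 280/310]
  150 → break 7 (new)  [load 150/310]
  70 → break 1  [load 310/310]
  270 → break 8 (new)  [load 270/310]
  230 → break 9 (new)  [load 230/310]
9 commercial breaks opened.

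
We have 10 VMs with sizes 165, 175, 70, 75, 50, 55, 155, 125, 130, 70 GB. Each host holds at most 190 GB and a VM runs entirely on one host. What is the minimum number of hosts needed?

7

Total = 175 + 165 + 155 + 130 + 125 + 75 + 70 + 70 + 55 + 50 = 1070 GB.
Lower bound: ⌈1070/190⌉ = 6 hosts.
A packing using 7 hosts:
  host 1: 175 = 175
  host 2: 165 = 165
  host 3: 155 = 155
  host 4: 130 + 55 = 185
  host 5: 125 + 50 = 175
  host 6: 75 + 70 = 145
  host 7: 70 = 70
No arrangement into 6 hosts stays within capacity, so 7 is optimal.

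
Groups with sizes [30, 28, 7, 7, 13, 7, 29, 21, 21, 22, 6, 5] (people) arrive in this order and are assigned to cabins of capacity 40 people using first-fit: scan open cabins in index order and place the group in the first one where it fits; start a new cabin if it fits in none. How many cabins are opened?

7

  30 → cabin 1 (new)  [load 30/40]
  28 → cabin 2 (new)  [load 28/40]
  7 → cabin 1  [load 37/40]
  7 → cabin 2  [load 35/40]
  13 → cabin 3 (new)  [load 13/40]
  7 → cabin 3  [load 20/40]
  29 → cabin 4 (new)  [load 29/40]
  21 → cabin 5 (new)  [load 21/40]
  21 → cabin 6 (new)  [load 21/40]
  22 → cabin 7 (new)  [load 22/40]
  6 → cabin 3  [load 26/40]
  5 → cabin 2  [load 40/40]
7 cabins opened.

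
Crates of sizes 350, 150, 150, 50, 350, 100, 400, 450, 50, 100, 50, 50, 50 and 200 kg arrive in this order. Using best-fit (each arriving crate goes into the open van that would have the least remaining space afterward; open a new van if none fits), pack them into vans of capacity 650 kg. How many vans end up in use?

4

  350 → van 1 (new)  [load 350/650]
  150 → van 1  [load 500/650]
  150 → van 1  [load 650/650]
  50 → van 2 (new)  [load 50/650]
  350 → van 2  [load 400/650]
  100 → van 2  [load 500/650]
  400 → van 3 (new)  [load 400/650]
  450 → van 4 (new)  [load 450/650]
  50 → van 2  [load 550/650]
  100 → van 2  [load 650/650]
  50 → van 4  [load 500/650]
  50 → van 4  [load 550/650]
  50 → van 4  [load 600/650]
  200 → van 3  [load 600/650]
4 vans opened.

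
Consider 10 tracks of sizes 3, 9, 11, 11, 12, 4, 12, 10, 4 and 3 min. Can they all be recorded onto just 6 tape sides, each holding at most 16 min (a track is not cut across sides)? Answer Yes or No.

Yes

A valid assignment using 6 tape sides:
  side 1: 12 + 4 = 16
  side 2: 12 + 4 = 16
  side 3: 11 + 3 = 14
  side 4: 11 + 3 = 14
  side 5: 10 = 10
  side 6: 9 = 9
Every load is within 16 min, so 6 tape sides suffice.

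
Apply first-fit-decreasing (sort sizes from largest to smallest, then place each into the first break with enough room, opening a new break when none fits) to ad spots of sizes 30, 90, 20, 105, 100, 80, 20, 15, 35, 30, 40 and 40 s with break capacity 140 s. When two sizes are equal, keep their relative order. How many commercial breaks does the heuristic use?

Sorted descending: 105, 100, 90, 80, 40, 40, 35, 30, 30, 20, 20, 15.
  105 → break 1 (new)  [load 105/140]
  100 → break 2 (new)  [load 100/140]
  90 → break 3 (new)  [load 90/140]
  80 → break 4 (new)  [load 80/140]
  40 → break 2  [load 140/140]
  40 → break 3  [load 130/140]
  35 → break 1  [load 140/140]
  30 → break 4  [load 110/140]
  30 → break 4  [load 140/140]
  20 → break 5 (new)  [load 20/140]
  20 → break 5  [load 40/140]
  15 → break 5  [load 55/140]
5 commercial breaks opened.

5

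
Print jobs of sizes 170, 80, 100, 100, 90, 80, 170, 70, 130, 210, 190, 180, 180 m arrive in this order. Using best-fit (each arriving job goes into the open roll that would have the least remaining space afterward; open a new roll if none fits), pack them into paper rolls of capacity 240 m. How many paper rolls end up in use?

  170 → roll 1 (new)  [load 170/240]
  80 → roll 2 (new)  [load 80/240]
  100 → roll 2  [load 180/240]
  100 → roll 3 (new)  [load 100/240]
  90 → roll 3  [load 190/240]
  80 → roll 4 (new)  [load 80/240]
  170 → roll 5 (new)  [load 170/240]
  70 → roll 1  [load 240/240]
  130 → roll 4  [load 210/240]
  210 → roll 6 (new)  [load 210/240]
  190 → roll 7 (new)  [load 190/240]
  180 → roll 8 (new)  [load 180/240]
  180 → roll 9 (new)  [load 180/240]
9 paper rolls opened.

9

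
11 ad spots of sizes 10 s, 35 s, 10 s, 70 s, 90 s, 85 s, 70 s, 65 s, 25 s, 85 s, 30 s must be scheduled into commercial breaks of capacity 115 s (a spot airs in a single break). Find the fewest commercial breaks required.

6

Total = 90 + 85 + 85 + 70 + 70 + 65 + 35 + 30 + 25 + 10 + 10 = 575 s.
Lower bound: ⌈575/115⌉ = 5 commercial breaks.
Also, 6 ad spots each exceed 115/2 s, and no two of those can share a break, so at least 6 commercial breaks are needed.
A packing using 6 commercial breaks:
  break 1: 90 + 25 = 115
  break 2: 85 + 30 = 115
  break 3: 85 + 10 + 10 = 105
  break 4: 70 + 35 = 105
  break 5: 70 = 70
  break 6: 65 = 65
This matches the lower bound, so 6 is optimal.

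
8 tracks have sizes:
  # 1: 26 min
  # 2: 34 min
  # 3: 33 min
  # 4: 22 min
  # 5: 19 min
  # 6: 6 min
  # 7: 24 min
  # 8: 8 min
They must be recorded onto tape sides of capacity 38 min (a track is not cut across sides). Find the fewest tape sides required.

Total = 34 + 33 + 26 + 24 + 22 + 19 + 8 + 6 = 172 min.
Lower bound: ⌈172/38⌉ = 5 tape sides.
A packing using 6 tape sides:
  side 1: 34 = 34
  side 2: 33 = 33
  side 3: 26 + 8 = 34
  side 4: 24 + 6 = 30
  side 5: 22 = 22
  side 6: 19 = 19
No arrangement into 5 tape sides stays within capacity, so 6 is optimal.

6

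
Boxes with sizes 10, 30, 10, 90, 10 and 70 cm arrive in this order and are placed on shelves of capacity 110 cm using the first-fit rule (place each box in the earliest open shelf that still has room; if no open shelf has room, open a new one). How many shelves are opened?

  10 → shelf 1 (new)  [load 10/110]
  30 → shelf 1  [load 40/110]
  10 → shelf 1  [load 50/110]
  90 → shelf 2 (new)  [load 90/110]
  10 → shelf 1  [load 60/110]
  70 → shelf 3 (new)  [load 70/110]
3 shelves opened.

3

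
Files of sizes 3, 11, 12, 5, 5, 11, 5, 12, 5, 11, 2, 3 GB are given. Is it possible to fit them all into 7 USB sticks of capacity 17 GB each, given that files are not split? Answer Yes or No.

Yes

A valid assignment using 6 USB sticks:
  USB stick 1: 12 + 5 = 17
  USB stick 2: 12 + 5 = 17
  USB stick 3: 11 + 5 = 16
  USB stick 4: 11 + 5 = 16
  USB stick 5: 11 + 3 + 3 = 17
  USB stick 6: 2 = 2
That uses only 6 ≤ 7, so 7 USB sticks are enough.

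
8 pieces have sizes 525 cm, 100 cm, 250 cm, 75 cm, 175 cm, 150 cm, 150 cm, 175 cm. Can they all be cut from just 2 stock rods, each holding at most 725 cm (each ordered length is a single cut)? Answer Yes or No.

No

Total = 1600 cm; ⌈1600/725⌉ = 3.
At least 3 stock rods are required, but only 2 are allowed.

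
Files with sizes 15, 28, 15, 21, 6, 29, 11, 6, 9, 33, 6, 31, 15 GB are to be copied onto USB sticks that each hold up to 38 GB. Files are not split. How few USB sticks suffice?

Total = 33 + 31 + 29 + 28 + 21 + 15 + 15 + 15 + 11 + 9 + 6 + 6 + 6 = 225 GB.
Lower bound: ⌈225/38⌉ = 6 USB sticks.
A packing using 7 USB sticks:
  USB stick 1: 33 = 33
  USB stick 2: 31 + 6 = 37
  USB stick 3: 29 + 9 = 38
  USB stick 4: 28 + 6 = 34
  USB stick 5: 21 + 15 = 36
  USB stick 6: 15 + 15 + 6 = 36
  USB stick 7: 11 = 11
No arrangement into 6 USB sticks stays within capacity, so 7 is optimal.

7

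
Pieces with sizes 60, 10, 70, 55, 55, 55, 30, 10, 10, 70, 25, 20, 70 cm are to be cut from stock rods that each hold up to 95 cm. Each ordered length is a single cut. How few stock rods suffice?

Total = 70 + 70 + 70 + 60 + 55 + 55 + 55 + 30 + 25 + 20 + 10 + 10 + 10 = 540 cm.
Lower bound: ⌈540/95⌉ = 6 stock rods.
Also, 7 pieces each exceed 95/2 cm, and no two of those can share a stock rod, so at least 7 stock rods are needed.
A packing using 7 stock rods:
  stock rod 1: 70 + 25 = 95
  stock rod 2: 70 + 20 = 90
  stock rod 3: 70 + 10 + 10 = 90
  stock rod 4: 60 + 30 = 90
  stock rod 5: 55 + 10 = 65
  stock rod 6: 55 = 55
  stock rod 7: 55 = 55
This matches the lower bound, so 7 is optimal.

7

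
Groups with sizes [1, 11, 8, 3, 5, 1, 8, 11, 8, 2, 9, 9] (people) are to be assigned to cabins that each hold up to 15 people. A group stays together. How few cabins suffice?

Total = 11 + 11 + 9 + 9 + 8 + 8 + 8 + 5 + 3 + 2 + 1 + 1 = 76 people.
Lower bound: ⌈76/15⌉ = 6 cabins.
Also, 7 groups each exceed 15/2 people, and no two of those can share a cabin, so at least 7 cabins are needed.
A packing using 7 cabins:
  cabin 1: 11 + 3 + 1 = 15
  cabin 2: 11 + 2 + 1 = 14
  cabin 3: 9 + 5 = 14
  cabin 4: 9 = 9
  cabin 5: 8 = 8
  cabin 6: 8 = 8
  cabin 7: 8 = 8
This matches the lower bound, so 7 is optimal.

7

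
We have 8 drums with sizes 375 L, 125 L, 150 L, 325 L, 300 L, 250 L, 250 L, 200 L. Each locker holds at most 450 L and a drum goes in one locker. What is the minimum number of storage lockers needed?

Total = 375 + 325 + 300 + 250 + 250 + 200 + 150 + 125 = 1975 L.
Lower bound: ⌈1975/450⌉ = 5 storage lockers.
A packing using 5 storage lockers:
  locker 1: 375 = 375
  locker 2: 325 + 125 = 450
  locker 3: 300 + 150 = 450
  locker 4: 250 + 200 = 450
  locker 5: 250 = 250
This matches the lower bound, so 5 is optimal.

5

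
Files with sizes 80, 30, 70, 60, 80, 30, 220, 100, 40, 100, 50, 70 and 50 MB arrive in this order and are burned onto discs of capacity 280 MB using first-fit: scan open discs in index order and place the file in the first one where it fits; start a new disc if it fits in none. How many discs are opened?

  80 → disc 1 (new)  [load 80/280]
  30 → disc 1  [load 110/280]
  70 → disc 1  [load 180/280]
  60 → disc 1  [load 240/280]
  80 → disc 2 (new)  [load 80/280]
  30 → disc 1  [load 270/280]
  220 → disc 3 (new)  [load 220/280]
  100 → disc 2  [load 180/280]
  40 → disc 2  [load 220/280]
  100 → disc 4 (new)  [load 100/280]
  50 → disc 2  [load 270/280]
  70 → disc 4  [load 170/280]
  50 → disc 3  [load 270/280]
4 discs opened.

4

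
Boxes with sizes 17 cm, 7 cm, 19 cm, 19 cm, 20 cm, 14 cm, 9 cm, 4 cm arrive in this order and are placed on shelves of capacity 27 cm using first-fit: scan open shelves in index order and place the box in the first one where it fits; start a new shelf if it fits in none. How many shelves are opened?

  17 → shelf 1 (new)  [load 17/27]
  7 → shelf 1  [load 24/27]
  19 → shelf 2 (new)  [load 19/27]
  19 → shelf 3 (new)  [load 19/27]
  20 → shelf 4 (new)  [load 20/27]
  14 → shelf 5 (new)  [load 14/27]
  9 → shelf 5  [load 23/27]
  4 → shelf 2  [load 23/27]
5 shelves opened.

5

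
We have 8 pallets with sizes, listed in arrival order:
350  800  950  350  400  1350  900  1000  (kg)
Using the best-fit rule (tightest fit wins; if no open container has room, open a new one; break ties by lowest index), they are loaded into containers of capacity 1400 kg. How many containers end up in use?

5

  350 → container 1 (new)  [load 350/1400]
  800 → container 1  [load 1150/1400]
  950 → container 2 (new)  [load 950/1400]
  350 → container 2  [load 1300/1400]
  400 → container 3 (new)  [load 400/1400]
  1350 → container 4 (new)  [load 1350/1400]
  900 → container 3  [load 1300/1400]
  1000 → container 5 (new)  [load 1000/1400]
5 containers opened.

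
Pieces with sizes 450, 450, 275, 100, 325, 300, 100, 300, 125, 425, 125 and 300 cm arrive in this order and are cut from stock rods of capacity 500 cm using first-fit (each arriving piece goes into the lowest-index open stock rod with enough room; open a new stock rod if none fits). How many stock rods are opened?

  450 → stock rod 1 (new)  [load 450/500]
  450 → stock rod 2 (new)  [load 450/500]
  275 → stock rod 3 (new)  [load 275/500]
  100 → stock rod 3  [load 375/500]
  325 → stock rod 4 (new)  [load 325/500]
  300 → stock rod 5 (new)  [load 300/500]
  100 → stock rod 3  [load 475/500]
  300 → stock rod 6 (new)  [load 300/500]
  125 → stock rod 4  [load 450/500]
  425 → stock rod 7 (new)  [load 425/500]
  125 → stock rod 5  [load 425/500]
  300 → stock rod 8 (new)  [load 300/500]
8 stock rods opened.

8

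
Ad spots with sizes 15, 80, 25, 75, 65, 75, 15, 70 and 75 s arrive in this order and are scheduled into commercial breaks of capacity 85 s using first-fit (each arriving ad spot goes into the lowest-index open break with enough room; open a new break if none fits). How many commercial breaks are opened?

7

  15 → break 1 (new)  [load 15/85]
  80 → break 2 (new)  [load 80/85]
  25 → break 1  [load 40/85]
  75 → break 3 (new)  [load 75/85]
  65 → break 4 (new)  [load 65/85]
  75 → break 5 (new)  [load 75/85]
  15 → break 1  [load 55/85]
  70 → break 6 (new)  [load 70/85]
  75 → break 7 (new)  [load 75/85]
7 commercial breaks opened.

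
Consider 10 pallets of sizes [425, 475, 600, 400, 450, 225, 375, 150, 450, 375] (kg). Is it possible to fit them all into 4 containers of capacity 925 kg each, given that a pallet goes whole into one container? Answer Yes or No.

Total = 3925 kg; ⌈3925/925⌉ = 5.
At least 5 containers are required, but only 4 are allowed.

No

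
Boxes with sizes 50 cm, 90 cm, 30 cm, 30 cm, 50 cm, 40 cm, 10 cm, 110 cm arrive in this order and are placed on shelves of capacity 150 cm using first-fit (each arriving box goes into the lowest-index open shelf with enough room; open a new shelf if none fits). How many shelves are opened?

  50 → shelf 1 (new)  [load 50/150]
  90 → shelf 1  [load 140/150]
  30 → shelf 2 (new)  [load 30/150]
  30 → shelf 2  [load 60/150]
  50 → shelf 2  [load 110/150]
  40 → shelf 2  [load 150/150]
  10 → shelf 1  [load 150/150]
  110 → shelf 3 (new)  [load 110/150]
3 shelves opened.

3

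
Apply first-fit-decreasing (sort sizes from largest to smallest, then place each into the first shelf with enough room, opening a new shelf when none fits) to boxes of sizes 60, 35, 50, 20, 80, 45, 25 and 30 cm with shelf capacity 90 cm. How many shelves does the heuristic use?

4

Sorted descending: 80, 60, 50, 45, 35, 30, 25, 20.
  80 → shelf 1 (new)  [load 80/90]
  60 → shelf 2 (new)  [load 60/90]
  50 → shelf 3 (new)  [load 50/90]
  45 → shelf 4 (new)  [load 45/90]
  35 → shelf 3  [load 85/90]
  30 → shelf 2  [load 90/90]
  25 → shelf 4  [load 70/90]
  20 → shelf 4  [load 90/90]
4 shelves opened.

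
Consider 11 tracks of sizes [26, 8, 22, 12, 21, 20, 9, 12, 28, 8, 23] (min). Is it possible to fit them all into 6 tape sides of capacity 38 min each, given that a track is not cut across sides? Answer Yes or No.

A valid assignment using 6 tape sides:
  side 1: 28 + 9 = 37
  side 2: 26 + 12 = 38
  side 3: 23 + 12 = 35
  side 4: 22 + 8 + 8 = 38
  side 5: 21 = 21
  side 6: 20 = 20
Every load is within 38 min, so 6 tape sides suffice.

Yes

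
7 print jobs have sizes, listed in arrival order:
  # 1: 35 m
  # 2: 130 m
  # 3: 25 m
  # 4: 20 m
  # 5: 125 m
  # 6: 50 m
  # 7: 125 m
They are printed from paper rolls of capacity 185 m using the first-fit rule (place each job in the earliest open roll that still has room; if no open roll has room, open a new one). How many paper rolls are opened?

3

  35 → roll 1 (new)  [load 35/185]
  130 → roll 1  [load 165/185]
  25 → roll 2 (new)  [load 25/185]
  20 → roll 1  [load 185/185]
  125 → roll 2  [load 150/185]
  50 → roll 3 (new)  [load 50/185]
  125 → roll 3  [load 175/185]
3 paper rolls opened.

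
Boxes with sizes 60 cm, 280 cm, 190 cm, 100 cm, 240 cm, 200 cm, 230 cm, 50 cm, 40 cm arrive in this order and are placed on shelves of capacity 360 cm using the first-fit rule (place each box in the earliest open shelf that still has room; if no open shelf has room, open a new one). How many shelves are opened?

  60 → shelf 1 (new)  [load 60/360]
  280 → shelf 1  [load 340/360]
  190 → shelf 2 (new)  [load 190/360]
  100 → shelf 2  [load 290/360]
  240 → shelf 3 (new)  [load 240/360]
  200 → shelf 4 (new)  [load 200/360]
  230 → shelf 5 (new)  [load 230/360]
  50 → shelf 2  [load 340/360]
  40 → shelf 3  [load 280/360]
5 shelves opened.

5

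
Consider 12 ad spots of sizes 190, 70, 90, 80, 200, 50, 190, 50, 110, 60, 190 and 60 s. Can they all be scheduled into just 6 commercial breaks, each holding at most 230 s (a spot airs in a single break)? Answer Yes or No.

No

Total = 1340 s; ⌈1340/230⌉ = 6.
The bound of 6 does not rule out 6, but exhaustive search shows no assignment into 6 commercial breaks of capacity 230 s exists — the minimum is 7.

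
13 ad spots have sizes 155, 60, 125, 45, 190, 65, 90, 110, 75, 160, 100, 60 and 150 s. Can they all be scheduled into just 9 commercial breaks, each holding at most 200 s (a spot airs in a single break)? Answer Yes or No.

A valid assignment using 8 commercial breaks:
  break 1: 190 = 190
  break 2: 160 = 160
  break 3: 155 + 45 = 200
  break 4: 150 = 150
  break 5: 125 + 75 = 200
  break 6: 110 + 90 = 200
  break 7: 100 + 65 = 165
  break 8: 60 + 60 = 120
That uses only 8 ≤ 9, so 9 commercial breaks are enough.

Yes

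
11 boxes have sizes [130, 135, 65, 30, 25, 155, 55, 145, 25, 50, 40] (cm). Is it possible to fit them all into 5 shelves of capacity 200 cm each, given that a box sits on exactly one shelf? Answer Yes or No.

Yes

A valid assignment using 5 shelves:
  shelf 1: 155 + 40 = 195
  shelf 2: 145 + 55 = 200
  shelf 3: 135 + 65 = 200
  shelf 4: 130 + 50 = 180
  shelf 5: 30 + 25 + 25 = 80
Every load is within 200 cm, so 5 shelves suffice.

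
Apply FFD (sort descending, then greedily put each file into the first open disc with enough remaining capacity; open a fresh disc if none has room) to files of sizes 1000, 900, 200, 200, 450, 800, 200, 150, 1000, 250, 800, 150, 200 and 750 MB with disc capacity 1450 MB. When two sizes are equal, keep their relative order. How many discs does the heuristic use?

6

Sorted descending: 1000, 1000, 900, 800, 800, 750, 450, 250, 200, 200, 200, 200, 150, 150.
  1000 → disc 1 (new)  [load 1000/1450]
  1000 → disc 2 (new)  [load 1000/1450]
  900 → disc 3 (new)  [load 900/1450]
  800 → disc 4 (new)  [load 800/1450]
  800 → disc 5 (new)  [load 800/1450]
  750 → disc 6 (new)  [load 750/1450]
  450 → disc 1  [load 1450/1450]
  250 → disc 2  [load 1250/1450]
  200 → disc 2  [load 1450/1450]
  200 → disc 3  [load 1100/1450]
  200 → disc 3  [load 1300/1450]
  200 → disc 4  [load 1000/1450]
  150 → disc 3  [load 1450/1450]
  150 → disc 4  [load 1150/1450]
6 discs opened.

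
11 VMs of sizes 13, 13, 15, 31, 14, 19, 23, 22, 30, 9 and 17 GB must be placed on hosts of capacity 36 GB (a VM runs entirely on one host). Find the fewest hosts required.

Total = 31 + 30 + 23 + 22 + 19 + 17 + 15 + 14 + 13 + 13 + 9 = 206 GB.
Lower bound: ⌈206/36⌉ = 6 hosts.
A packing using 7 hosts:
  host 1: 31 = 31
  host 2: 30 = 30
  host 3: 23 + 13 = 36
  host 4: 22 + 14 = 36
  host 5: 19 + 17 = 36
  host 6: 15 + 13 = 28
  host 7: 9 = 9
No arrangement into 6 hosts stays within capacity, so 7 is optimal.

7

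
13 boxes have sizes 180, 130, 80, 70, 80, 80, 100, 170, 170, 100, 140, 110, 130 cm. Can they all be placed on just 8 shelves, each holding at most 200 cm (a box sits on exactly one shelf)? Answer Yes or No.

Total = 1540 cm; ⌈1540/200⌉ = 8.
The bound of 8 does not rule out 8, but exhaustive search shows no assignment into 8 shelves of capacity 200 cm exists — the minimum is 9.

No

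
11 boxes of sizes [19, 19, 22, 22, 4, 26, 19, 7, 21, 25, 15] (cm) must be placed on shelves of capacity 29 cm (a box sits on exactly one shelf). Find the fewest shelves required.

9

Total = 26 + 25 + 22 + 22 + 21 + 19 + 19 + 19 + 15 + 7 + 4 = 199 cm.
Lower bound: ⌈199/29⌉ = 7 shelves.
Also, 9 boxes each exceed 29/2 cm, and no two of those can share a shelf, so at least 9 shelves are needed.
A packing using 9 shelves:
  shelf 1: 26 = 26
  shelf 2: 25 + 4 = 29
  shelf 3: 22 + 7 = 29
  shelf 4: 22 = 22
  shelf 5: 21 = 21
  shelf 6: 19 = 19
  shelf 7: 19 = 19
  shelf 8: 19 = 19
  shelf 9: 15 = 15
This matches the lower bound, so 9 is optimal.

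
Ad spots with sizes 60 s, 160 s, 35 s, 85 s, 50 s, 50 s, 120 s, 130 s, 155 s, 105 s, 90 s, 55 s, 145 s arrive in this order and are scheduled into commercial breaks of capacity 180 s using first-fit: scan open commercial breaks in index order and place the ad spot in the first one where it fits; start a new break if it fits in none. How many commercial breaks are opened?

9

  60 → break 1 (new)  [load 60/180]
  160 → break 2 (new)  [load 160/180]
  35 → break 1  [load 95/180]
  85 → break 1  [load 180/180]
  50 → break 3 (new)  [load 50/180]
  50 → break 3  [load 100/180]
  120 → break 4 (new)  [load 120/180]
  130 → break 5 (new)  [load 130/180]
  155 → break 6 (new)  [load 155/180]
  105 → break 7 (new)  [load 105/180]
  90 → break 8 (new)  [load 90/180]
  55 → break 3  [load 155/180]
  145 → break 9 (new)  [load 145/180]
9 commercial breaks opened.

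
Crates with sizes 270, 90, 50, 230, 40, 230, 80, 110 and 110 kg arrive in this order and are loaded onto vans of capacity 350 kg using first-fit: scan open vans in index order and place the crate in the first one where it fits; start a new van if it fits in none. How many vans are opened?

  270 → van 1 (new)  [load 270/350]
  90 → van 2 (new)  [load 90/350]
  50 → van 1  [load 320/350]
  230 → van 2  [load 320/350]
  40 → van 3 (new)  [load 40/350]
  230 → van 3  [load 270/350]
  80 → van 3  [load 350/350]
  110 → van 4 (new)  [load 110/350]
  110 → van 4  [load 220/350]
4 vans opened.

4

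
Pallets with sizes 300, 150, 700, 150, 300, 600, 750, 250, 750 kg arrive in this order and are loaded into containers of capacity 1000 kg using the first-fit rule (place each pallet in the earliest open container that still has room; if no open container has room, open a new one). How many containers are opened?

  300 → container 1 (new)  [load 300/1000]
  150 → container 1  [load 450/1000]
  700 → container 2 (new)  [load 700/1000]
  150 → container 1  [load 600/1000]
  300 → container 1  [load 900/1000]
  600 → container 3 (new)  [load 600/1000]
  750 → container 4 (new)  [load 750/1000]
  250 → container 2  [load 950/1000]
  750 → container 5 (new)  [load 750/1000]
5 containers opened.

5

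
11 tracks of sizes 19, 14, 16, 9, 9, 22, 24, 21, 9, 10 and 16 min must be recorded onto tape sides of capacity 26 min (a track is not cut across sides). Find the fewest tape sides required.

8

Total = 24 + 22 + 21 + 19 + 16 + 16 + 14 + 10 + 9 + 9 + 9 = 169 min.
Lower bound: ⌈169/26⌉ = 7 tape sides.
A packing using 8 tape sides:
  side 1: 24 = 24
  side 2: 22 = 22
  side 3: 21 = 21
  side 4: 19 = 19
  side 5: 16 + 10 = 26
  side 6: 16 + 9 = 25
  side 7: 14 + 9 = 23
  side 8: 9 = 9
No arrangement into 7 tape sides stays within capacity, so 8 is optimal.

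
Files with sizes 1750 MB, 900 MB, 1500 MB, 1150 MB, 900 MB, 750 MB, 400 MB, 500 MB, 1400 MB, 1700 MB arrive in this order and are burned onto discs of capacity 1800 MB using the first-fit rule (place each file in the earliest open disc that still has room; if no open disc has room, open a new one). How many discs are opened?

  1750 → disc 1 (new)  [load 1750/1800]
  900 → disc 2 (new)  [load 900/1800]
  1500 → disc 3 (new)  [load 1500/1800]
  1150 → disc 4 (new)  [load 1150/1800]
  900 → disc 2  [load 1800/1800]
  750 → disc 5 (new)  [load 750/1800]
  400 → disc 4  [load 1550/1800]
  500 → disc 5  [load 1250/1800]
  1400 → disc 6 (new)  [load 1400/1800]
  1700 → disc 7 (new)  [load 1700/1800]
7 discs opened.

7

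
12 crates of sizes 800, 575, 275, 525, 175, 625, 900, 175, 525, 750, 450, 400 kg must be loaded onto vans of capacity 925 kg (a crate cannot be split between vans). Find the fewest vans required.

8

Total = 900 + 800 + 750 + 625 + 575 + 525 + 525 + 450 + 400 + 275 + 175 + 175 = 6175 kg.
Lower bound: ⌈6175/925⌉ = 7 vans.
A packing using 8 vans:
  van 1: 900 = 900
  van 2: 800 = 800
  van 3: 750 + 175 = 925
  van 4: 625 + 275 = 900
  van 5: 575 + 175 = 750
  van 6: 525 + 400 = 925
  van 7: 525 = 525
  van 8: 450 = 450
No arrangement into 7 vans stays within capacity, so 8 is optimal.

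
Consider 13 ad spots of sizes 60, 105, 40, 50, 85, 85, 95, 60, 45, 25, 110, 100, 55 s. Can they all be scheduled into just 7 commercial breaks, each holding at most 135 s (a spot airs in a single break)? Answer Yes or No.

Total = 915 s; ⌈915/135⌉ = 7.
The bound of 7 does not rule out 7, but exhaustive search shows no assignment into 7 commercial breaks of capacity 135 s exists — the minimum is 8.

No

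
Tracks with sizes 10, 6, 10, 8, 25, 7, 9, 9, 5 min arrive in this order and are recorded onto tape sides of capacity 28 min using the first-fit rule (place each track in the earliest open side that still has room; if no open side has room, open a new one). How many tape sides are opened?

  10 → side 1 (new)  [load 10/28]
  6 → side 1  [load 16/28]
  10 → side 1  [load 26/28]
  8 → side 2 (new)  [load 8/28]
  25 → side 3 (new)  [load 25/28]
  7 → side 2  [load 15/28]
  9 → side 2  [load 24/28]
  9 → side 4 (new)  [load 9/28]
  5 → side 4  [load 14/28]
4 tape sides opened.

4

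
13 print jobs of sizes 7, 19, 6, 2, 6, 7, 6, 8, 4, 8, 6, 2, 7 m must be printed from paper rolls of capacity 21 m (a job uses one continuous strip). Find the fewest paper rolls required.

Total = 19 + 8 + 8 + 7 + 7 + 7 + 6 + 6 + 6 + 6 + 4 + 2 + 2 = 88 m.
Lower bound: ⌈88/21⌉ = 5 paper rolls.
A packing using 5 paper rolls:
  roll 1: 19 + 2 = 21
  roll 2: 8 + 8 + 4 = 20
  roll 3: 7 + 7 + 7 = 21
  roll 4: 6 + 6 + 6 + 2 = 20
  roll 5: 6 = 6
This matches the lower bound, so 5 is optimal.

5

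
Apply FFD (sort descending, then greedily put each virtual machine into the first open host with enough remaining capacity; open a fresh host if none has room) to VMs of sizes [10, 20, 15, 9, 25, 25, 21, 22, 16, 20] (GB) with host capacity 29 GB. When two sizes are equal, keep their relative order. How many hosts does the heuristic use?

Sorted descending: 25, 25, 22, 21, 20, 20, 16, 15, 10, 9.
  25 → host 1 (new)  [load 25/29]
  25 → host 2 (new)  [load 25/29]
  22 → host 3 (new)  [load 22/29]
  21 → host 4 (new)  [load 21/29]
  20 → host 5 (new)  [load 20/29]
  20 → host 6 (new)  [load 20/29]
  16 → host 7 (new)  [load 16/29]
  15 → host 8 (new)  [load 15/29]
  10 → host 7  [load 26/29]
  9 → host 5  [load 29/29]
8 hosts opened.

8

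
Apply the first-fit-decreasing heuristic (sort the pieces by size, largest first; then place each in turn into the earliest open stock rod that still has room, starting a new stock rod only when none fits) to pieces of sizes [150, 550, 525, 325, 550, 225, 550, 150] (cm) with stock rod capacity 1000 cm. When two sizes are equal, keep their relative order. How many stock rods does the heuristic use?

Sorted descending: 550, 550, 550, 525, 325, 225, 150, 150.
  550 → stock rod 1 (new)  [load 550/1000]
  550 → stock rod 2 (new)  [load 550/1000]
  550 → stock rod 3 (new)  [load 550/1000]
  525 → stock rod 4 (new)  [load 525/1000]
  325 → stock rod 1  [load 875/1000]
  225 → stock rod 2  [load 775/1000]
  150 → stock rod 2  [load 925/1000]
  150 → stock rod 3  [load 700/1000]
4 stock rods opened.

4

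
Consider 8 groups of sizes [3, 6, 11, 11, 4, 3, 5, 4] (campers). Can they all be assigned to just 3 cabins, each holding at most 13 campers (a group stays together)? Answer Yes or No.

Total = 47 campers; ⌈47/13⌉ = 4.
At least 4 cabins are required, but only 3 are allowed.

No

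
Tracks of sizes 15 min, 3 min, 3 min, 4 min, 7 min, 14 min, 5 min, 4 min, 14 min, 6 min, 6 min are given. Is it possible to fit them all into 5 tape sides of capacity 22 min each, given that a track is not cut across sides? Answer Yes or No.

Yes

A valid assignment using 4 tape sides:
  side 1: 15 + 7 = 22
  side 2: 14 + 6 = 20
  side 3: 14 + 6 = 20
  side 4: 5 + 4 + 4 + 3 + 3 = 19
That uses only 4 ≤ 5, so 5 tape sides are enough.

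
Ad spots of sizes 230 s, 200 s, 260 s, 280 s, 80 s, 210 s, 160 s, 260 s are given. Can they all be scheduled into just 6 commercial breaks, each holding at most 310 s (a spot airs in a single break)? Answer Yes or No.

No

Total = 1680 s; ⌈1680/310⌉ = 6.
7 ad spots each exceed half the capacity and cannot share a break, forcing at least 7 commercial breaks.
At least 7 commercial breaks are required, but only 6 are allowed.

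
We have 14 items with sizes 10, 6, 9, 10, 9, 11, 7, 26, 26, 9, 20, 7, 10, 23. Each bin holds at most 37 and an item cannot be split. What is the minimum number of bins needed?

5

Total = 26 + 26 + 23 + 20 + 11 + 10 + 10 + 10 + 9 + 9 + 9 + 7 + 7 + 6 = 183.
Lower bound: ⌈183/37⌉ = 5 bins.
A packing using 5 bins:
  bin 1: 26 + 11 = 37
  bin 2: 26 + 10 = 36
  bin 3: 23 + 7 + 7 = 37
  bin 4: 20 + 10 + 6 = 36
  bin 5: 10 + 9 + 9 + 9 = 37
This matches the lower bound, so 5 is optimal.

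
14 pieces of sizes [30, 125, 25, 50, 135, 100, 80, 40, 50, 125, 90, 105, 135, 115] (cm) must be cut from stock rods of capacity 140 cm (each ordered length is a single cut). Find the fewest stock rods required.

9

Total = 135 + 135 + 125 + 125 + 115 + 105 + 100 + 90 + 80 + 50 + 50 + 40 + 30 + 25 = 1205 cm.
Lower bound: ⌈1205/140⌉ = 9 stock rods.
A packing using 9 stock rods:
  stock rod 1: 135 = 135
  stock rod 2: 135 = 135
  stock rod 3: 125 = 125
  stock rod 4: 125 = 125
  stock rod 5: 115 + 25 = 140
  stock rod 6: 105 + 30 = 135
  stock rod 7: 100 + 40 = 140
  stock rod 8: 90 + 50 = 140
  stock rod 9: 80 + 50 = 130
This matches the lower bound, so 9 is optimal.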